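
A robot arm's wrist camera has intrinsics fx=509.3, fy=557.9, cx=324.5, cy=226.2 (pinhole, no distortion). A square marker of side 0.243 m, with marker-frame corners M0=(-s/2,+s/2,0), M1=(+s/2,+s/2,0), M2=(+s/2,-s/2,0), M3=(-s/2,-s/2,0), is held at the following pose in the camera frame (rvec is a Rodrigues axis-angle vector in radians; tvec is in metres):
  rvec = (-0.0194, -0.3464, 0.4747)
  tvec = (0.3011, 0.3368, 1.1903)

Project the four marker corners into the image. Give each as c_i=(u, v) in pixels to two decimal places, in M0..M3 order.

c0=(389.76, 417.28) c1=(470.16, 455.21) c2=(511.68, 353.58) c3=(435.72, 309.58)

Intrinsics K: fx=509.3, fy=557.9, cx=324.5, cy=226.2
Marker side s = 0.243 m; corners in marker frame (Z=0):
  M0 = (-0.1215, +0.1215, 0)
  M1 = (+0.1215, +0.1215, 0)
  M2 = (+0.1215, -0.1215, 0)
  M3 = (-0.1215, -0.1215, 0)
rvec = (-0.0194, -0.3464, 0.4747), |rvec| = θ = 0.58797 rad = 33.688°
Rodrigues: sinθ=0.55467, 1−cosθ=0.16793; R = I + sinθ·[k]× + (1−cosθ)·[k]×²:
    [+0.83225 -0.44455 -0.33126]
    [+0.45108 +0.89036 -0.06158]
    [+0.32231 -0.09818 +0.94153]
t = (0.3011, 0.3368, 1.1903) m
M0: Pc = R·M0+t = (+0.14597, +0.39017, +1.13921); u = 509.3·(+0.14597)/1.13921 + 324.5 = 389.7572, v = 557.9·(+0.39017)/1.13921 + 226.2 = 417.2769
M1: Pc = R·M1+t = (+0.34821, +0.49978, +1.21753); u = 509.3·(+0.34821)/1.21753 + 324.5 = 470.1561, v = 557.9·(+0.49978)/1.21753 + 226.2 = 455.2124
M2: Pc = R·M2+t = (+0.45623, +0.28343, +1.24139); u = 509.3·(+0.45623)/1.24139 + 324.5 = 511.6764, v = 557.9·(+0.28343)/1.24139 + 226.2 = 353.5771
M3: Pc = R·M3+t = (+0.25399, +0.17382, +1.16307); u = 509.3·(+0.25399)/1.16307 + 324.5 = 435.7227, v = 557.9·(+0.17382)/1.16307 + 226.2 = 309.5757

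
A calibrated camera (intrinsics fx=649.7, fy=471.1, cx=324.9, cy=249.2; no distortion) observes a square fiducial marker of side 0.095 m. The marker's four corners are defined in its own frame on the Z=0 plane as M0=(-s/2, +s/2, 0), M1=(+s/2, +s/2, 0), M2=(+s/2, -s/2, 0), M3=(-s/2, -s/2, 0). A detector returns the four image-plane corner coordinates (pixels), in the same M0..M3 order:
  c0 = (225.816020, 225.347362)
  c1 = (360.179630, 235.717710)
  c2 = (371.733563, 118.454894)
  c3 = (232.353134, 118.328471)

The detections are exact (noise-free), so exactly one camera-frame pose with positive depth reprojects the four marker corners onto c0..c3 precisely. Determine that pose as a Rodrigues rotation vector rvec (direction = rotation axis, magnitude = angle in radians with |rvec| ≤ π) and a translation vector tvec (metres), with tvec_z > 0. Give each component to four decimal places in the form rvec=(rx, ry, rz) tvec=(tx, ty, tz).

rvec=(0.1151, 0.4127, 0.0901) tvec=(-0.0190, -0.0635, 0.4040)

Intrinsics K: fx=649.7, fy=471.1, cx=324.9, cy=249.2
Marker side s = 0.095 m; corners in marker frame (Z=0):
  M0 = (-0.0475, +0.0475, 0)
  M1 = (+0.0475, +0.0475, 0)
  M2 = (+0.0475, -0.0475, 0)
  M3 = (-0.0475, -0.0475, 0)
Detected image corners:
  c0 = (225.816020, 225.347362) px
  c1 = (360.179630, 235.717710) px
  c2 = (371.733563, 118.454894) px
  c3 = (232.353134, 118.328471) px
Planar DLT: solve 8×8 A·h = b for H (H[2,2]=1):
  H  [+1149.79587 +1.59732 +294.27691]
  H  [-114.31112 +1233.98080 +175.19607]
  H  [-0.97660 +0.32128 +1.00000]
B = K⁻¹H; ‖b₁‖=2.475452, ‖b₂‖=2.475452; λ = 2/(‖b₁‖+‖b₂‖) = 0.403967, sign → tz>0 ⇒ λ=+0.403967
r₁ = λ·B[:,0] = (+0.91220,+0.11067,-0.39451); r₂ = λ·B[:,1] = (-0.06391,+0.98948,+0.12979)
r₃ = r₁×r₂ = (+0.40473,-0.09318,+0.90968); SVD([r₁ r₂ r₃]) → R = UVᵀ:
  R  [+0.91220 -0.06391 +0.40473]
  R  [+0.11067 +0.98948 -0.09318]
  R  [-0.39451 +0.12979 +0.90968]
t = (-0.01904, -0.06346, +0.40397) m
tr R = 2.811359; θ = arccos((tr R − 1)/2) = 0.437817 rad = 25.085°
axis k = ((R−Rᵀ)₃₂, (R−Rᵀ)₁₃, (R−Rᵀ)₂₁) / (2 sinθ) = (+0.262955, +0.942584, +0.205888)
rvec = θ·k = (+0.115126, +0.412679, +0.090141)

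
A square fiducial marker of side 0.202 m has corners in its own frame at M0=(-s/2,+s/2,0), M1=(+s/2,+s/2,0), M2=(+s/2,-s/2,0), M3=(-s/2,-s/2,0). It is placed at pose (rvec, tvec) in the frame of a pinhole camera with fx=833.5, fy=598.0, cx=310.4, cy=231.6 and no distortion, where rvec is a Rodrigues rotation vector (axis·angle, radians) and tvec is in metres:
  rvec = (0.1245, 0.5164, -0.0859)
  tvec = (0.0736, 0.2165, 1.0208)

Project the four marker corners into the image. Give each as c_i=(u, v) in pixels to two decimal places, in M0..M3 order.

c0=(308.50, 409.47) c1=(457.08, 421.47) c2=(440.23, 301.02) c3=(290.51, 300.19)

Intrinsics K: fx=833.5, fy=598.0, cx=310.4, cy=231.6
Marker side s = 0.202 m; corners in marker frame (Z=0):
  M0 = (-0.1010, +0.1010, 0)
  M1 = (+0.1010, +0.1010, 0)
  M2 = (+0.1010, -0.1010, 0)
  M3 = (-0.1010, -0.1010, 0)
rvec = (0.1245, 0.5164, -0.0859), |rvec| = θ = 0.53810 rad = 30.831°
Rodrigues: sinθ=0.51250, 1−cosθ=0.14131; R = I + sinθ·[k]× + (1−cosθ)·[k]×²:
    [+0.86625 +0.11319 +0.48662]
    [-0.05044 +0.98883 -0.14023]
    [-0.49706 +0.09693 +0.86229]
t = (0.0736, 0.2165, 1.0208) m
M0: Pc = R·M0+t = (-0.00246, +0.32147, +1.08079); u = 833.5·(-0.00246)/1.08079 + 310.4 = 308.5037, v = 598.0·(+0.32147)/1.08079 + 231.6 = 409.4665
M1: Pc = R·M1+t = (+0.17252, +0.31128, +0.98039); u = 833.5·(+0.17252)/0.98039 + 310.4 = 457.0752, v = 598.0·(+0.31128)/0.98039 + 231.6 = 421.4682
M2: Pc = R·M2+t = (+0.14966, +0.11153, +0.96081); u = 833.5·(+0.14966)/0.96081 + 310.4 = 440.2291, v = 598.0·(+0.11153)/0.96081 + 231.6 = 301.0178
M3: Pc = R·M3+t = (-0.02532, +0.12172, +1.06121); u = 833.5·(-0.02532)/1.06121 + 310.4 = 290.5102, v = 598.0·(+0.12172)/1.06121 + 231.6 = 300.1910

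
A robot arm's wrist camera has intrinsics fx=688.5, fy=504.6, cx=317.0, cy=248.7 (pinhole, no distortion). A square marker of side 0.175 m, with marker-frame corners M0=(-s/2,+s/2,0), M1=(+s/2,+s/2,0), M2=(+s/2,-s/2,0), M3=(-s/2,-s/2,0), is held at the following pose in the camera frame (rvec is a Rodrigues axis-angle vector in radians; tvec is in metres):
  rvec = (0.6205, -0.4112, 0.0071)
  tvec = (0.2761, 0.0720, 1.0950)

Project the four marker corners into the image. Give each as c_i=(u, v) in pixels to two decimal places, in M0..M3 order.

c0=(431.26, 318.40) c1=(518.96, 305.85) c2=(551.74, 244.25) c3=(457.64, 254.02)

Intrinsics K: fx=688.5, fy=504.6, cx=317.0, cy=248.7
Marker side s = 0.175 m; corners in marker frame (Z=0):
  M0 = (-0.0875, +0.0875, 0)
  M1 = (+0.0875, +0.0875, 0)
  M2 = (+0.0875, -0.0875, 0)
  M3 = (-0.0875, -0.0875, 0)
rvec = (0.6205, -0.4112, 0.0071), |rvec| = θ = 0.74442 rad = 42.652°
Rodrigues: sinθ=0.67754, 1−cosθ=0.26452; R = I + sinθ·[k]× + (1−cosθ)·[k]×²:
    [+0.91927 -0.12825 -0.37216]
    [-0.11533 +0.81619 -0.56615]
    [+0.37636 +0.56336 +0.73551]
t = (0.2761, 0.0720, 1.0950) m
M0: Pc = R·M0+t = (+0.18444, +0.15351, +1.11136); u = 688.5·(+0.18444)/1.11136 + 317.0 = 431.2637, v = 504.6·(+0.15351)/1.11136 + 248.7 = 318.3984
M1: Pc = R·M1+t = (+0.34531, +0.13333, +1.17723); u = 688.5·(+0.34531)/1.17723 + 317.0 = 518.9564, v = 504.6·(+0.13333)/1.17723 + 248.7 = 305.8480
M2: Pc = R·M2+t = (+0.36776, -0.00951, +1.07864); u = 688.5·(+0.36776)/1.07864 + 317.0 = 551.7419, v = 504.6·(-0.00951)/1.07864 + 248.7 = 244.2519
M3: Pc = R·M3+t = (+0.20689, +0.01067, +1.01277); u = 688.5·(+0.20689)/1.01277 + 317.0 = 457.6447, v = 504.6·(+0.01067)/1.01277 + 248.7 = 254.0184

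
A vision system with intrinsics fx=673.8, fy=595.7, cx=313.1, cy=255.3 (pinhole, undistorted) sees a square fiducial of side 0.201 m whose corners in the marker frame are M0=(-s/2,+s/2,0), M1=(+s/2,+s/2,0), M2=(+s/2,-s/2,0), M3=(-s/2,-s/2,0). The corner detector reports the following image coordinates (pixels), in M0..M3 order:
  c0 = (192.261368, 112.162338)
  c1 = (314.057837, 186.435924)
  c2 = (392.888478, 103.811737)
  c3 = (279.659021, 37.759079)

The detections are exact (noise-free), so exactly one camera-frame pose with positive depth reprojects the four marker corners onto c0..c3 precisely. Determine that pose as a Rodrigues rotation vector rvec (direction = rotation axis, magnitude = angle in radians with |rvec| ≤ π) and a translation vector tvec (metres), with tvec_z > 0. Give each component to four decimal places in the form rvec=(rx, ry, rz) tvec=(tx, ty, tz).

Intrinsics K: fx=673.8, fy=595.7, cx=313.1, cy=255.3
Marker side s = 0.201 m; corners in marker frame (Z=0):
  M0 = (-0.1005, +0.1005, 0)
  M1 = (+0.1005, +0.1005, 0)
  M2 = (+0.1005, -0.1005, 0)
  M3 = (-0.1005, -0.1005, 0)
Detected image corners:
  c0 = (192.261368, 112.162338) px
  c1 = (314.057837, 186.435924) px
  c2 = (392.888478, 103.811737) px
  c3 = (279.659021, 37.759079) px
Planar DLT: solve 8×8 A·h = b for H (H[2,2]=1):
  H  [+548.14279 -545.79136 +295.87562]
  H  [+334.87975 +341.06996 +107.84965]
  H  [-0.12059 -0.44799 +1.00000]
B = K⁻¹H; ‖b₁‖=1.071191, ‖b₂‖=1.071191; λ = 2/(‖b₁‖+‖b₂‖) = 0.933540, sign → tz>0 ⇒ λ=+0.933540
r₁ = λ·B[:,0] = (+0.81175,+0.57305,-0.11257); r₂ = λ·B[:,1] = (-0.56185,+0.71374,-0.41822)
r₃ = r₁×r₂ = (-0.15931,+0.40274,+0.90134); SVD([r₁ r₂ r₃]) → R = UVᵀ:
  R  [+0.81175 -0.56185 -0.15931]
  R  [+0.57305 +0.71374 +0.40274]
  R  [-0.11257 -0.41822 +0.90134]
t = (-0.02386, -0.23107, +0.93354) m
tr R = 2.426836; θ = arccos((tr R − 1)/2) = 0.776433 rad = 44.486°
axis k = ((R−Rᵀ)₃₂, (R−Rᵀ)₁₃, (R−Rᵀ)₂₁) / (2 sinθ) = (-0.585777, -0.033347, +0.809786)
rvec = θ·k = (-0.454817, -0.025892, +0.628744)

rvec=(-0.4548, -0.0259, 0.6287) tvec=(-0.0239, -0.2311, 0.9335)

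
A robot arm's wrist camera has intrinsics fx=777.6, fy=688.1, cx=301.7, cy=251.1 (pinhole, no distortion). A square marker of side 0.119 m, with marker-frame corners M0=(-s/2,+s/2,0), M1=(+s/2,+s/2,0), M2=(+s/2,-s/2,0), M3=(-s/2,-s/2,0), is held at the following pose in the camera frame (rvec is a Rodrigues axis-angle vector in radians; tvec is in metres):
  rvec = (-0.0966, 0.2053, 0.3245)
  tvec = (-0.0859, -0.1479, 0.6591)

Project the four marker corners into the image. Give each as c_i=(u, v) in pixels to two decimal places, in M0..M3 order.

c0=(114.99, 137.85) c1=(241.06, 172.36) c2=(288.13, 54.38) c3=(161.64, 24.72)

Intrinsics K: fx=777.6, fy=688.1, cx=301.7, cy=251.1
Marker side s = 0.119 m; corners in marker frame (Z=0):
  M0 = (-0.0595, +0.0595, 0)
  M1 = (+0.0595, +0.0595, 0)
  M2 = (+0.0595, -0.0595, 0)
  M3 = (-0.0595, -0.0595, 0)
rvec = (-0.0966, 0.2053, 0.3245), |rvec| = θ = 0.39595 rad = 22.687°
Rodrigues: sinθ=0.38569, 1−cosθ=0.07737; R = I + sinθ·[k]× + (1−cosθ)·[k]×²:
    [+0.92723 -0.32587 +0.18451]
    [+0.30630 +0.94343 +0.12697]
    [-0.21545 -0.06122 +0.97459]
t = (-0.0859, -0.1479, 0.6591) m
M0: Pc = R·M0+t = (-0.16046, -0.10999, +0.66828); u = 777.6·(-0.16046)/0.66828 + 301.7 = 114.9904, v = 688.1·(-0.10999)/0.66828 + 251.1 = 137.8465
M1: Pc = R·M1+t = (-0.05012, -0.07354, +0.64264); u = 777.6·(-0.05012)/0.64264 + 301.7 = 241.0553, v = 688.1·(-0.07354)/0.64264 + 251.1 = 172.3564
M2: Pc = R·M2+t = (-0.01134, -0.18581, +0.64992); u = 777.6·(-0.01134)/0.64992 + 301.7 = 288.1322, v = 688.1·(-0.18581)/0.64992 + 251.1 = 54.3764
M3: Pc = R·M3+t = (-0.12168, -0.22226, +0.67556); u = 777.6·(-0.12168)/0.67556 + 301.7 = 161.6401, v = 688.1·(-0.22226)/0.67556 + 251.1 = 24.7160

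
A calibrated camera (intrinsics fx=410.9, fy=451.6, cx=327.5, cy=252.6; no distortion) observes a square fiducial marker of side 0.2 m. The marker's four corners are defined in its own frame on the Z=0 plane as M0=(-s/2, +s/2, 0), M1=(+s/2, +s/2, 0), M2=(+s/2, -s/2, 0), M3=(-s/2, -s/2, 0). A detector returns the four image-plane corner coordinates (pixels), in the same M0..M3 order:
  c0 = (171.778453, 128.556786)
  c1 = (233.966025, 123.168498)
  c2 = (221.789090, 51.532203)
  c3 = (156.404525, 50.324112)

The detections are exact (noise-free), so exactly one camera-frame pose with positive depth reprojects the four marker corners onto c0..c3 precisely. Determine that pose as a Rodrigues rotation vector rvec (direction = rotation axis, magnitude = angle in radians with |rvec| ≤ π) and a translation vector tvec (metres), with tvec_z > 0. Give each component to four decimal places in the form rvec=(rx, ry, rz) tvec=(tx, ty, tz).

Intrinsics K: fx=410.9, fy=451.6, cx=327.5, cy=252.6
Marker side s = 0.2 m; corners in marker frame (Z=0):
  M0 = (-0.1000, +0.1000, 0)
  M1 = (+0.1000, +0.1000, 0)
  M2 = (+0.1000, -0.1000, 0)
  M3 = (-0.1000, -0.1000, 0)
Detected image corners:
  c0 = (171.778453, 128.556786) px
  c1 = (233.966025, 123.168498) px
  c2 = (221.789090, 51.532203) px
  c3 = (156.404525, 50.324112) px
Planar DLT: solve 8×8 A·h = b for H (H[2,2]=1):
  H  [+405.91321 +98.82442 +197.50852]
  H  [+28.58237 +387.60688 +88.92826]
  H  [+0.44446 +0.15462 +1.00000]
B = K⁻¹H; ‖b₁‖=0.795836, ‖b₂‖=0.795836; λ = 2/(‖b₁‖+‖b₂‖) = 1.256541, sign → tz>0 ⇒ λ=+1.256541
r₁ = λ·B[:,0] = (+0.79617,-0.23285,+0.55848); r₂ = λ·B[:,1] = (+0.14736,+0.96981,+0.19428)
r₃ = r₁×r₂ = (-0.58686,-0.07239,+0.80645); SVD([r₁ r₂ r₃]) → R = UVᵀ:
  R  [+0.79617 +0.14736 -0.58686]
  R  [-0.23285 +0.96981 -0.07239]
  R  [+0.55848 +0.19428 +0.80645]
t = (-0.39752, -0.45540, +1.25654) m
tr R = 2.572430; θ = arccos((tr R − 1)/2) = 0.666136 rad = 38.167°
axis k = ((R−Rᵀ)₃₂, (R−Rᵀ)₁₃, (R−Rᵀ)₂₁) / (2 sinθ) = (+0.215767, -0.926717, -0.307637)
rvec = θ·k = (+0.143730, -0.617320, -0.204928)

rvec=(0.1437, -0.6173, -0.2049) tvec=(-0.3975, -0.4554, 1.2565)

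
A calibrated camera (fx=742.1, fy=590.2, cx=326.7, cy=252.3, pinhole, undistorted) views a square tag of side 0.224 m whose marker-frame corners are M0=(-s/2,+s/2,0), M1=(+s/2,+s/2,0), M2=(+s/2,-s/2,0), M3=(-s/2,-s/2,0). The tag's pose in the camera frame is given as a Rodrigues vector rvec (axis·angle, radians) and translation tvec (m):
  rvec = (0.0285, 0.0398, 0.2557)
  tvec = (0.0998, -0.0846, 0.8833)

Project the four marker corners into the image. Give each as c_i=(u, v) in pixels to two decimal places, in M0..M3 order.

c0=(296.11, 249.21) c1=(477.82, 287.12) c2=(527.00, 141.39) c3=(343.31, 104.48)

Intrinsics K: fx=742.1, fy=590.2, cx=326.7, cy=252.3
Marker side s = 0.224 m; corners in marker frame (Z=0):
  M0 = (-0.1120, +0.1120, 0)
  M1 = (+0.1120, +0.1120, 0)
  M2 = (+0.1120, -0.1120, 0)
  M3 = (-0.1120, -0.1120, 0)
rvec = (0.0285, 0.0398, 0.2557), |rvec| = θ = 0.26034 rad = 14.917°
Rodrigues: sinθ=0.25741, 1−cosθ=0.03370; R = I + sinθ·[k]× + (1−cosθ)·[k]×²:
    [+0.96671 -0.25226 +0.04298]
    [+0.25339 +0.96709 -0.02312]
    [-0.03573 +0.03324 +0.99881]
t = (0.0998, -0.0846, 0.8833) m
M0: Pc = R·M0+t = (-0.03672, -0.00467, +0.89102); u = 742.1·(-0.03672)/0.89102 + 326.7 = 296.1141, v = 590.2·(-0.00467)/0.89102 + 252.3 = 249.2099
M1: Pc = R·M1+t = (+0.17982, +0.05209, +0.88302); u = 742.1·(+0.17982)/0.88302 + 326.7 = 477.8210, v = 590.2·(+0.05209)/0.88302 + 252.3 = 287.1184
M2: Pc = R·M2+t = (+0.23632, -0.16453, +0.87558); u = 742.1·(+0.23632)/0.87558 + 326.7 = 526.9978, v = 590.2·(-0.16453)/0.87558 + 252.3 = 141.3919
M3: Pc = R·M3+t = (+0.01978, -0.22129, +0.88358); u = 742.1·(+0.01978)/0.88358 + 326.7 = 343.3143, v = 590.2·(-0.22129)/0.88358 + 252.3 = 104.4839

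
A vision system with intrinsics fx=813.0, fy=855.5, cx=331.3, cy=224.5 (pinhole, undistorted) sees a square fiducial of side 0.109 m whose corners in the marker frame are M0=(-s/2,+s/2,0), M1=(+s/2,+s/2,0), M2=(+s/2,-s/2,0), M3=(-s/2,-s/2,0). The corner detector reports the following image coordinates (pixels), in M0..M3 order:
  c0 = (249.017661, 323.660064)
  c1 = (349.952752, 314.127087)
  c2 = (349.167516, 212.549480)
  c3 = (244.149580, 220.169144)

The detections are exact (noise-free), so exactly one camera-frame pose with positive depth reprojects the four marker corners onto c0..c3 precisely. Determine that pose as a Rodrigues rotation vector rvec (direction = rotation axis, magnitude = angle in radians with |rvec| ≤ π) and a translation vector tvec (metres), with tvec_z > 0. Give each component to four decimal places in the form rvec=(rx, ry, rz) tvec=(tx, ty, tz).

rvec=(0.3080, -0.1819, -0.0431) tvec=(-0.0342, 0.0439, 0.8520)

Intrinsics K: fx=813.0, fy=855.5, cx=331.3, cy=224.5
Marker side s = 0.109 m; corners in marker frame (Z=0):
  M0 = (-0.0545, +0.0545, 0)
  M1 = (+0.0545, +0.0545, 0)
  M2 = (+0.0545, -0.0545, 0)
  M3 = (-0.0545, -0.0545, 0)
Detected image corners:
  c0 = (249.017661, 323.660064) px
  c1 = (349.952752, 314.127087) px
  c2 = (349.167516, 212.549480) px
  c3 = (244.149580, 220.169144) px
Planar DLT: solve 8×8 A·h = b for H (H[2,2]=1):
  H  [+1004.33252 +132.50391 +298.66394]
  H  [-25.01802 +1036.45539 +268.58033]
  H  [+0.20116 +0.35822 +1.00000]
B = K⁻¹H; ‖b₁‖=1.173650, ‖b₂‖=1.173650; λ = 2/(‖b₁‖+‖b₂‖) = 0.852043, sign → tz>0 ⇒ λ=+0.852043
r₁ = λ·B[:,0] = (+0.98272,-0.06989,+0.17140); r₂ = λ·B[:,1] = (+0.01449,+0.95217,+0.30522)
r₃ = r₁×r₂ = (-0.18453,-0.29747,+0.93673); SVD([r₁ r₂ r₃]) → R = UVᵀ:
  R  [+0.98272 +0.01449 -0.18453]
  R  [-0.06989 +0.95217 -0.29747]
  R  [+0.17140 +0.30522 +0.93673]
t = (-0.03420, +0.04390, +0.85204) m
tr R = 2.871621; θ = arccos((tr R − 1)/2) = 0.360245 rad = 20.641°
axis k = ((R−Rᵀ)₃₂, (R−Rᵀ)₁₃, (R−Rᵀ)₂₁) / (2 sinθ) = (+0.854866, -0.504854, -0.119690)
rvec = θ·k = (+0.307962, -0.181871, -0.043118)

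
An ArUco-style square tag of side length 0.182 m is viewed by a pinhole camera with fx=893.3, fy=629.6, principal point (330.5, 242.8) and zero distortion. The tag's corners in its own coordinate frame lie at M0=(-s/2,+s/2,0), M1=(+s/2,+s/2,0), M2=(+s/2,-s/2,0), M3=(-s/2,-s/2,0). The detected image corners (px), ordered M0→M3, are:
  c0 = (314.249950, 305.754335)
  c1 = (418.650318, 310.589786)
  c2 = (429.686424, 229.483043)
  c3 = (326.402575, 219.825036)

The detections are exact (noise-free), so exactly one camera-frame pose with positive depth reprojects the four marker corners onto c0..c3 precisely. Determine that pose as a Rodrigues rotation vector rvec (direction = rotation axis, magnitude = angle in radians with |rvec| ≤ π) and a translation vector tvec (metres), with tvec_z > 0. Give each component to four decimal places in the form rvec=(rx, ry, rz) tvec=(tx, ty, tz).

rvec=(-0.0091, -0.4532, 0.1046) tvec=(0.0662, 0.0513, 1.3674)

Intrinsics K: fx=893.3, fy=629.6, cx=330.5, cy=242.8
Marker side s = 0.182 m; corners in marker frame (Z=0):
  M0 = (-0.0910, +0.0910, 0)
  M1 = (+0.0910, +0.0910, 0)
  M2 = (+0.0910, -0.0910, 0)
  M3 = (-0.0910, -0.0910, 0)
Detected image corners:
  c0 = (314.249950, 305.754335) px
  c1 = (418.650318, 310.589786) px
  c2 = (429.686424, 229.483043) px
  c3 = (326.402575, 219.825036) px
Planar DLT: solve 8×8 A·h = b for H (H[2,2]=1):
  H  [+689.41316 -72.33655 +373.76831]
  H  [+124.91119 +452.26419 +266.42931]
  H  [+0.31930 -0.02343 +1.00000]
B = K⁻¹H; ‖b₁‖=0.731331, ‖b₂‖=0.731331; λ = 2/(‖b₁‖+‖b₂‖) = 1.367371, sign → tz>0 ⇒ λ=+1.367371
r₁ = λ·B[:,0] = (+0.89375,+0.10291,+0.43660); r₂ = λ·B[:,1] = (-0.09887,+0.99458,-0.03203)
r₃ = r₁×r₂ = (-0.43753,-0.01454,+0.89908); SVD([r₁ r₂ r₃]) → R = UVᵀ:
  R  [+0.89375 -0.09887 -0.43753]
  R  [+0.10291 +0.99458 -0.01454]
  R  [+0.43660 -0.03203 +0.89908]
t = (+0.06623, +0.05132, +1.36737) m
tr R = 2.787418; θ = arccos((tr R − 1)/2) = 0.465251 rad = 26.657°
axis k = ((R−Rᵀ)₃₂, (R−Rᵀ)₁₃, (R−Rᵀ)₂₁) / (2 sinθ) = (-0.019495, -0.974191, +0.224882)
rvec = θ·k = (-0.009070, -0.453243, +0.104627)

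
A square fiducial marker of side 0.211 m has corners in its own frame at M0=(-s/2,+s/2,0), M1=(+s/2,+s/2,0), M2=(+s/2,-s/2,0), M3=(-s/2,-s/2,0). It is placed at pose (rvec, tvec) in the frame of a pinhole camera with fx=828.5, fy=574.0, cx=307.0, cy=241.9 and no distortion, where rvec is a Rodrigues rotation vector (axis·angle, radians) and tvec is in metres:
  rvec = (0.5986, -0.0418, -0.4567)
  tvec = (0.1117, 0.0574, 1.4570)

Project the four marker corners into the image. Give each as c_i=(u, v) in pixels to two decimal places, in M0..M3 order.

c0=(339.20, 309.42) c1=(444.08, 275.98) c2=(404.91, 215.21) c3=(291.88, 252.26)

Intrinsics K: fx=828.5, fy=574.0, cx=307.0, cy=241.9
Marker side s = 0.211 m; corners in marker frame (Z=0):
  M0 = (-0.1055, +0.1055, 0)
  M1 = (+0.1055, +0.1055, 0)
  M2 = (+0.1055, -0.1055, 0)
  M3 = (-0.1055, -0.1055, 0)
rvec = (0.5986, -0.0418, -0.4567), |rvec| = θ = 0.75408 rad = 43.206°
Rodrigues: sinθ=0.68462, 1−cosθ=0.27110; R = I + sinθ·[k]× + (1−cosθ)·[k]×²:
    [+0.89973 +0.40270 -0.16828]
    [-0.42656 +0.72973 -0.53436]
    [-0.09238 +0.55256 +0.82834]
t = (0.1117, 0.0574, 1.4570) m
M0: Pc = R·M0+t = (+0.05926, +0.17939, +1.52504); u = 828.5·(+0.05926)/1.52504 + 307.0 = 339.1958, v = 574.0·(+0.17939)/1.52504 + 241.9 = 309.4189
M1: Pc = R·M1+t = (+0.24911, +0.08938, +1.50555); u = 828.5·(+0.24911)/1.50555 + 307.0 = 444.0827, v = 574.0·(+0.08938)/1.50555 + 241.9 = 275.9784
M2: Pc = R·M2+t = (+0.16414, -0.06459, +1.38896); u = 828.5·(+0.16414)/1.38896 + 307.0 = 404.9057, v = 574.0·(-0.06459)/1.38896 + 241.9 = 215.2081
M3: Pc = R·M3+t = (-0.02571, +0.02542, +1.40845); u = 828.5·(-0.02571)/1.40845 + 307.0 = 291.8786, v = 574.0·(+0.02542)/1.40845 + 241.9 = 252.2578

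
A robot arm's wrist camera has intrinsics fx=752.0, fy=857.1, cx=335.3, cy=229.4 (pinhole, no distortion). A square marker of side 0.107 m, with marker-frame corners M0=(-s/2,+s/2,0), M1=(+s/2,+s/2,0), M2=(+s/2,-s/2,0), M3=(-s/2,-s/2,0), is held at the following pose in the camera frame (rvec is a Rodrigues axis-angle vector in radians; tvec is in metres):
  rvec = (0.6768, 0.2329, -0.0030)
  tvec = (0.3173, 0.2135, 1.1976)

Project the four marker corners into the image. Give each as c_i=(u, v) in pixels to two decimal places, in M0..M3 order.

c0=(498.37, 402.83) c1=(565.71, 411.57) c2=(573.51, 359.96) c3=(502.21, 351.74)

Intrinsics K: fx=752.0, fy=857.1, cx=335.3, cy=229.4
Marker side s = 0.107 m; corners in marker frame (Z=0):
  M0 = (-0.0535, +0.0535, 0)
  M1 = (+0.0535, +0.0535, 0)
  M2 = (+0.0535, -0.0535, 0)
  M3 = (-0.0535, -0.0535, 0)
rvec = (0.6768, 0.2329, -0.0030), |rvec| = θ = 0.71576 rad = 41.010°
Rodrigues: sinθ=0.65619, 1−cosθ=0.24540; R = I + sinθ·[k]× + (1−cosθ)·[k]×²:
    [+0.97401 +0.07826 +0.21254]
    [+0.07276 +0.78058 -0.62081]
    [-0.21449 +0.62014 +0.75460]
t = (0.3173, 0.2135, 1.1976) m
M0: Pc = R·M0+t = (+0.26938, +0.25137, +1.24225); u = 752.0·(+0.26938)/1.24225 + 335.3 = 498.3679, v = 857.1·(+0.25137)/1.24225 + 229.4 = 402.8333
M1: Pc = R·M1+t = (+0.37360, +0.25915, +1.21930); u = 752.0·(+0.37360)/1.21930 + 335.3 = 565.7141, v = 857.1·(+0.25915)/1.21930 + 229.4 = 411.5701
M2: Pc = R·M2+t = (+0.36522, +0.17563, +1.15295); u = 752.0·(+0.36522)/1.15295 + 335.3 = 573.5136, v = 857.1·(+0.17563)/1.15295 + 229.4 = 359.9642
M3: Pc = R·M3+t = (+0.26100, +0.16785, +1.17590); u = 752.0·(+0.26100)/1.17590 + 335.3 = 502.2148, v = 857.1·(+0.16785)/1.17590 + 229.4 = 351.7417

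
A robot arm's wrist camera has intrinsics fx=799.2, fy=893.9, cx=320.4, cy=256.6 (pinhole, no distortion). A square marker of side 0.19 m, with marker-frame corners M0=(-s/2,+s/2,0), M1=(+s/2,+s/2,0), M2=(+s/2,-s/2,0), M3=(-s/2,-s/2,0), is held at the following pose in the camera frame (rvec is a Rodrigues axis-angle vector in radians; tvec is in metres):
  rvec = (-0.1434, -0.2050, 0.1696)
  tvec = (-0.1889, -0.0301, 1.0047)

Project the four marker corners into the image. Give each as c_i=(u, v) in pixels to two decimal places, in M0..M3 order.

Intrinsics K: fx=799.2, fy=893.9, cx=320.4, cy=256.6
Marker side s = 0.19 m; corners in marker frame (Z=0):
  M0 = (-0.0950, +0.0950, 0)
  M1 = (+0.0950, +0.0950, 0)
  M2 = (+0.0950, -0.0950, 0)
  M3 = (-0.0950, -0.0950, 0)
rvec = (-0.1434, -0.2050, 0.1696), |rvec| = θ = 0.30225 rad = 17.317°
Rodrigues: sinθ=0.29767, 1−cosθ=0.04533; R = I + sinθ·[k]× + (1−cosθ)·[k]×²:
    [+0.96487 -0.15244 -0.21396]
    [+0.18162 +0.97552 +0.12397]
    [+0.18982 -0.15848 +0.96894]
t = (-0.1889, -0.0301, 1.0047) m
M0: Pc = R·M0+t = (-0.29505, +0.04532, +0.97161); u = 799.2·(-0.29505)/0.97161 + 320.4 = 77.7103, v = 893.9·(+0.04532)/0.97161 + 256.6 = 298.2963
M1: Pc = R·M1+t = (-0.11172, +0.07983, +1.00768); u = 799.2·(-0.11172)/1.00768 + 320.4 = 231.7945, v = 893.9·(+0.07983)/1.00768 + 256.6 = 327.4148
M2: Pc = R·M2+t = (-0.08275, -0.10552, +1.03779); u = 799.2·(-0.08275)/1.03779 + 320.4 = 256.6705, v = 893.9·(-0.10552)/1.03779 + 256.6 = 165.7093
M3: Pc = R·M3+t = (-0.26608, -0.14003, +1.00172); u = 799.2·(-0.26608)/1.00172 + 320.4 = 108.1137, v = 893.9·(-0.14003)/1.00172 + 256.6 = 131.6439

c0=(77.71, 298.30) c1=(231.79, 327.41) c2=(256.67, 165.71) c3=(108.11, 131.64)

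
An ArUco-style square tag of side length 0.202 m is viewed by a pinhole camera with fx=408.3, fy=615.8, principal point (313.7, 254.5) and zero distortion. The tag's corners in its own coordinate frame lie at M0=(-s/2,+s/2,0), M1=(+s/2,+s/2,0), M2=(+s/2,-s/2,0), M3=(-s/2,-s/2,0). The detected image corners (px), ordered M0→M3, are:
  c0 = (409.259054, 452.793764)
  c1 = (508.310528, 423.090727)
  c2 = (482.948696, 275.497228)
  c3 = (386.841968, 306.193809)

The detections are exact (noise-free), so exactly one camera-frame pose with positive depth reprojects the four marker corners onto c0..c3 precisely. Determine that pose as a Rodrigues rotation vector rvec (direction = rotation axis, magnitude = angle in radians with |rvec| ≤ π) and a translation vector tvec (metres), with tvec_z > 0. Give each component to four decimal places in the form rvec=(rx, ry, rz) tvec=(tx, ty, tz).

rvec=(-0.1072, 0.0631, -0.2116) tvec=(0.2726, 0.1485, 0.8390)

Intrinsics K: fx=408.3, fy=615.8, cx=313.7, cy=254.5
Marker side s = 0.202 m; corners in marker frame (Z=0):
  M0 = (-0.1010, +0.1010, 0)
  M1 = (+0.1010, +0.1010, 0)
  M2 = (+0.1010, -0.1010, 0)
  M3 = (-0.1010, -0.1010, 0)
Detected image corners:
  c0 = (409.259054, 452.793764) px
  c1 = (508.310528, 423.090727) px
  c2 = (482.948696, 275.497228) px
  c3 = (386.841968, 306.193809) px
Planar DLT: solve 8×8 A·h = b for H (H[2,2]=1):
  H  [+455.69022 +58.14115 +446.37706]
  H  [-171.78044 +679.19296 +363.48821]
  H  [-0.06104 -0.13445 +1.00000]
B = K⁻¹H; ‖b₁‖=1.191886, ‖b₂‖=1.191886; λ = 2/(‖b₁‖+‖b₂‖) = 0.839006, sign → tz>0 ⇒ λ=+0.839006
r₁ = λ·B[:,0] = (+0.97574,-0.21288,-0.05121); r₂ = λ·B[:,1] = (+0.20614,+0.97200,-0.11281)
r₃ = r₁×r₂ = (+0.07379,+0.09951,+0.99230); SVD([r₁ r₂ r₃]) → R = UVᵀ:
  R  [+0.97574 +0.20614 +0.07379]
  R  [-0.21288 +0.97200 +0.09951]
  R  [-0.05121 -0.11281 +0.99230]
t = (+0.27264, +0.14849, +0.83901) m
tr R = 2.940030; θ = arccos((tr R − 1)/2) = 0.245505 rad = 14.066°
axis k = ((R−Rᵀ)₃₂, (R−Rᵀ)₁₃, (R−Rᵀ)₂₁) / (2 sinθ) = (-0.436785, +0.257169, -0.862022)
rvec = θ·k = (-0.107233, +0.063136, -0.211630)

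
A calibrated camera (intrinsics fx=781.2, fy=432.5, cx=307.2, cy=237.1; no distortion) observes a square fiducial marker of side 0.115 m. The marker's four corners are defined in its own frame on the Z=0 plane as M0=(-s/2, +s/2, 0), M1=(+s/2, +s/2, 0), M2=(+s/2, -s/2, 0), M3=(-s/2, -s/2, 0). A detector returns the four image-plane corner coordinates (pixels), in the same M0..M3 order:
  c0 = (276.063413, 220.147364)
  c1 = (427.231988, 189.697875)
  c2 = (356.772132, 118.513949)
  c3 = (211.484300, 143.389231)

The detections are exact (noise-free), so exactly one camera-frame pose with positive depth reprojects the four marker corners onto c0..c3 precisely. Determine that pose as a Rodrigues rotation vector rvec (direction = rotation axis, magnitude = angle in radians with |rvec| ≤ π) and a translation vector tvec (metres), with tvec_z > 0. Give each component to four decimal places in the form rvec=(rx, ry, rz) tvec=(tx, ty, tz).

Intrinsics K: fx=781.2, fy=432.5, cx=307.2, cy=237.1
Marker side s = 0.115 m; corners in marker frame (Z=0):
  M0 = (-0.0575, +0.0575, 0)
  M1 = (+0.0575, +0.0575, 0)
  M2 = (+0.0575, -0.0575, 0)
  M3 = (-0.0575, -0.0575, 0)
Detected image corners:
  c0 = (276.063413, 220.147364) px
  c1 = (427.231988, 189.697875) px
  c2 = (356.772132, 118.513949) px
  c3 = (211.484300, 143.389231) px
Planar DLT: solve 8×8 A·h = b for H (H[2,2]=1):
  H  [+1431.07564 +413.00758 +318.73694]
  H  [-164.26086 +550.26543 +166.41022]
  H  [+0.44966 -0.54981 +1.00000]
B = K⁻¹H; ‖b₁‖=1.825843, ‖b₂‖=1.825843; λ = 2/(‖b₁‖+‖b₂‖) = 0.547692, sign → tz>0 ⇒ λ=+0.547692
r₁ = λ·B[:,0] = (+0.90647,-0.34302,+0.24628); r₂ = λ·B[:,1] = (+0.40797,+0.86190,-0.30113)
r₃ = r₁×r₂ = (-0.10897,+0.37344,+0.92123); SVD([r₁ r₂ r₃]) → R = UVᵀ:
  R  [+0.90647 +0.40797 -0.10897]
  R  [-0.34302 +0.86190 +0.37344]
  R  [+0.24628 -0.30113 +0.92123]
t = (+0.00809, -0.08952, +0.54769) m
tr R = 2.689604; θ = arccos((tr R − 1)/2) = 0.564601 rad = 32.349°
axis k = ((R−Rᵀ)₃₂, (R−Rᵀ)₁₃, (R−Rᵀ)₂₁) / (2 sinθ) = (-0.630344, -0.331963, -0.701760)
rvec = θ·k = (-0.355893, -0.187426, -0.396215)

rvec=(-0.3559, -0.1874, -0.3962) tvec=(0.0081, -0.0895, 0.5477)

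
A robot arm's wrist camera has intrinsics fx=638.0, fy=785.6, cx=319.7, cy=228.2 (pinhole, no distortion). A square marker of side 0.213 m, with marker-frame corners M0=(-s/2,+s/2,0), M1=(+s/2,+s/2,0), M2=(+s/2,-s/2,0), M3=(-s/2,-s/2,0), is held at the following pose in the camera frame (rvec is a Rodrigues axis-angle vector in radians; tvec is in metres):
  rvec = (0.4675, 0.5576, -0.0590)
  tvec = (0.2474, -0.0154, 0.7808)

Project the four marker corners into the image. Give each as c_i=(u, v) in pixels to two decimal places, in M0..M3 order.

Intrinsics K: fx=638.0, fy=785.6, cx=319.7, cy=228.2
Marker side s = 0.213 m; corners in marker frame (Z=0):
  M0 = (-0.1065, +0.1065, 0)
  M1 = (+0.1065, +0.1065, 0)
  M2 = (+0.1065, -0.1065, 0)
  M3 = (-0.1065, -0.1065, 0)
rvec = (0.4675, 0.5576, -0.0590), |rvec| = θ = 0.73004 rad = 41.828°
Rodrigues: sinθ=0.66690, 1−cosθ=0.25485; R = I + sinθ·[k]× + (1−cosθ)·[k]×²:
    [+0.84966 +0.17855 +0.49618]
    [+0.07075 +0.89383 -0.44280]
    [-0.52256 +0.41134 +0.74681]
t = (0.2474, -0.0154, 0.7808) m
M0: Pc = R·M0+t = (+0.17593, +0.07226, +0.88026); u = 638.0·(+0.17593)/0.88026 + 319.7 = 447.2092, v = 785.6·(+0.07226)/0.88026 + 228.2 = 292.6867
M1: Pc = R·M1+t = (+0.35690, +0.08733, +0.76895); u = 638.0·(+0.35690)/0.76895 + 319.7 = 615.8228, v = 785.6·(+0.08733)/0.76895 + 228.2 = 317.4182
M2: Pc = R·M2+t = (+0.31887, -0.10306, +0.68134); u = 638.0·(+0.31887)/0.68134 + 319.7 = 618.2898, v = 785.6·(-0.10306)/0.68134 + 228.2 = 109.3730
M3: Pc = R·M3+t = (+0.13790, -0.11813, +0.79265); u = 638.0·(+0.13790)/0.79265 + 319.7 = 430.6922, v = 785.6·(-0.11813)/0.79265 + 228.2 = 111.1222

c0=(447.21, 292.69) c1=(615.82, 317.42) c2=(618.29, 109.37) c3=(430.69, 111.12)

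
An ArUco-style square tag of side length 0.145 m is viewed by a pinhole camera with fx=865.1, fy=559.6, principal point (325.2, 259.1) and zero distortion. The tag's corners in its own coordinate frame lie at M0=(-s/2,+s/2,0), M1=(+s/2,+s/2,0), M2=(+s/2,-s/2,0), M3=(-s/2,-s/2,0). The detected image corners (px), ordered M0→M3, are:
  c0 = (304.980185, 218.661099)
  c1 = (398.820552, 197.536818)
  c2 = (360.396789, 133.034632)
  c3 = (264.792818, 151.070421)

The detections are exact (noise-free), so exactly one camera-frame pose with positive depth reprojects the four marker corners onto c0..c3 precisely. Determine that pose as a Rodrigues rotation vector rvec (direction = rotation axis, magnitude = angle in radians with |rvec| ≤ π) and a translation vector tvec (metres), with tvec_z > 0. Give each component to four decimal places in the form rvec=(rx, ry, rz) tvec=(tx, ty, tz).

Intrinsics K: fx=865.1, fy=559.6, cx=325.2, cy=259.1
Marker side s = 0.145 m; corners in marker frame (Z=0):
  M0 = (-0.0725, +0.0725, 0)
  M1 = (+0.0725, +0.0725, 0)
  M2 = (+0.0725, -0.0725, 0)
  M3 = (-0.0725, -0.0725, 0)
Detected image corners:
  c0 = (304.980185, 218.661099) px
  c1 = (398.820552, 197.536818) px
  c2 = (360.396789, 133.034632) px
  c3 = (264.792818, 151.070421) px
Planar DLT: solve 8×8 A·h = b for H (H[2,2]=1):
  H  [+759.93293 +269.32826 +333.34316]
  H  [-78.81957 +454.40002 +174.83630]
  H  [+0.32107 -0.00482 +1.00000]
B = K⁻¹H; ‖b₁‖=0.872394, ‖b₂‖=0.872394; λ = 2/(‖b₁‖+‖b₂‖) = 1.146271, sign → tz>0 ⇒ λ=+1.146271
r₁ = λ·B[:,0] = (+0.86858,-0.33185,+0.36803); r₂ = λ·B[:,1] = (+0.35894,+0.93334,-0.00553)
r₃ = r₁×r₂ = (-0.34167,+0.13691,+0.92980); SVD([r₁ r₂ r₃]) → R = UVᵀ:
  R  [+0.86858 +0.35894 -0.34167]
  R  [-0.33185 +0.93334 +0.13691]
  R  [+0.36803 -0.00553 +0.92980]
t = (+0.01079, -0.17260, +1.14627) m
tr R = 2.731716; θ = arccos((tr R − 1)/2) = 0.523934 rad = 30.019°
axis k = ((R−Rᵀ)₃₂, (R−Rᵀ)₁₃, (R−Rᵀ)₂₁) / (2 sinθ) = (-0.142354, -0.709286, -0.690397)
rvec = θ·k = (-0.074584, -0.371619, -0.361722)

rvec=(-0.0746, -0.3716, -0.3617) tvec=(0.0108, -0.1726, 1.1463)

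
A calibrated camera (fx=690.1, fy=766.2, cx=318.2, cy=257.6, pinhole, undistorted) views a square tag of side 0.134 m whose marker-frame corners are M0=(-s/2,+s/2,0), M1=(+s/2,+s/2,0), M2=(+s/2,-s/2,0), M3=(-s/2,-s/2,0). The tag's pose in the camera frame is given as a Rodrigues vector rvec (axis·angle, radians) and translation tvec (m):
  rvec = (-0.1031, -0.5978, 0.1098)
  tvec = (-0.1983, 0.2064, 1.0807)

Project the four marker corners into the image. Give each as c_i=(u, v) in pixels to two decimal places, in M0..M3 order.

c0=(146.02, 452.88) c1=(226.01, 452.08) c2=(233.42, 358.97) c3=(155.26, 353.17)

Intrinsics K: fx=690.1, fy=766.2, cx=318.2, cy=257.6
Marker side s = 0.134 m; corners in marker frame (Z=0):
  M0 = (-0.0670, +0.0670, 0)
  M1 = (+0.0670, +0.0670, 0)
  M2 = (+0.0670, -0.0670, 0)
  M3 = (-0.0670, -0.0670, 0)
rvec = (-0.1031, -0.5978, 0.1098), |rvec| = θ = 0.61648 rad = 35.322°
Rodrigues: sinθ=0.57817, 1−cosθ=0.18408; R = I + sinθ·[k]× + (1−cosθ)·[k]×²:
    [+0.82107 -0.07312 -0.56613]
    [+0.13283 +0.98901 +0.06490]
    [+0.55516 -0.12849 +0.82176]
t = (-0.1983, 0.2064, 1.0807) m
M0: Pc = R·M0+t = (-0.25821, +0.26376, +1.03490); u = 690.1·(-0.25821)/1.03490 + 318.2 = 146.0172, v = 766.2·(+0.26376)/1.03490 + 257.6 = 452.8817
M1: Pc = R·M1+t = (-0.14819, +0.28156, +1.10929); u = 690.1·(-0.14819)/1.10929 + 318.2 = 226.0107, v = 766.2·(+0.28156)/1.10929 + 257.6 = 452.0796
M2: Pc = R·M2+t = (-0.13839, +0.14904, +1.12650); u = 690.1·(-0.13839)/1.12650 + 318.2 = 233.4223, v = 766.2·(+0.14904)/1.12650 + 257.6 = 358.9677
M3: Pc = R·M3+t = (-0.24841, +0.13124, +1.05211); u = 690.1·(-0.24841)/1.05211 + 318.2 = 155.2619, v = 766.2·(+0.13124)/1.05211 + 257.6 = 353.1730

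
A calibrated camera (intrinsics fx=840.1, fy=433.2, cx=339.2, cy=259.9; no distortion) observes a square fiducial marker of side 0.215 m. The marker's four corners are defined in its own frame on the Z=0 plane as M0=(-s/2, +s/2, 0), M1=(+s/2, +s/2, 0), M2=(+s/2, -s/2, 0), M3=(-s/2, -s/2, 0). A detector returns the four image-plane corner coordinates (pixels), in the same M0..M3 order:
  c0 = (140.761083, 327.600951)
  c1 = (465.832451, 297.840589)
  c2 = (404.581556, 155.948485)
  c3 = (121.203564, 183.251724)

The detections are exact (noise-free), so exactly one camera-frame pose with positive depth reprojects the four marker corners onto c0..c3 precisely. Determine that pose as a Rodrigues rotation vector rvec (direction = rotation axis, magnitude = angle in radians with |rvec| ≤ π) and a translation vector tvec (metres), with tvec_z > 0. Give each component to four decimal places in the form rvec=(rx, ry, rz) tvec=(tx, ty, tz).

rvec=(-0.3755, 0.0604, -0.1715) tvec=(-0.0406, -0.0318, 0.5857)

Intrinsics K: fx=840.1, fy=433.2, cx=339.2, cy=259.9
Marker side s = 0.215 m; corners in marker frame (Z=0):
  M0 = (-0.1075, +0.1075, 0)
  M1 = (+0.1075, +0.1075, 0)
  M2 = (+0.1075, -0.1075, 0)
  M3 = (-0.1075, -0.1075, 0)
Detected image corners:
  c0 = (140.761083, 327.600951) px
  c1 = (465.832451, 297.840589) px
  c2 = (404.581556, 155.948485) px
  c3 = (121.203564, 183.251724) px
Planar DLT: solve 8×8 A·h = b for H (H[2,2]=1):
  H  [+1395.39421 +8.72299 +280.97132]
  H  [-143.41286 +513.45577 +236.37439]
  H  [-0.04601 -0.63132 +1.00000]
B = K⁻¹H; ‖b₁‖=1.707374, ‖b₂‖=1.707374; λ = 2/(‖b₁‖+‖b₂‖) = 0.585695, sign → tz>0 ⇒ λ=+0.585695
r₁ = λ·B[:,0] = (+0.98371,-0.17773,-0.02694); r₂ = λ·B[:,1] = (+0.15538,+0.91604,-0.36976)
r₃ = r₁×r₂ = (+0.09040,+0.35955,+0.92874); SVD([r₁ r₂ r₃]) → R = UVᵀ:
  R  [+0.98371 +0.15538 +0.09040]
  R  [-0.17773 +0.91604 +0.35955]
  R  [-0.02694 -0.36976 +0.92874]
t = (-0.04060, -0.03181, +0.58569) m
tr R = 2.828488; θ = arccos((tr R − 1)/2) = 0.417158 rad = 23.901°
axis k = ((R−Rᵀ)₃₂, (R−Rᵀ)₁₃, (R−Rᵀ)₂₁) / (2 sinθ) = (-0.900024, +0.144813, -0.411079)
rvec = θ·k = (-0.375452, +0.060410, -0.171485)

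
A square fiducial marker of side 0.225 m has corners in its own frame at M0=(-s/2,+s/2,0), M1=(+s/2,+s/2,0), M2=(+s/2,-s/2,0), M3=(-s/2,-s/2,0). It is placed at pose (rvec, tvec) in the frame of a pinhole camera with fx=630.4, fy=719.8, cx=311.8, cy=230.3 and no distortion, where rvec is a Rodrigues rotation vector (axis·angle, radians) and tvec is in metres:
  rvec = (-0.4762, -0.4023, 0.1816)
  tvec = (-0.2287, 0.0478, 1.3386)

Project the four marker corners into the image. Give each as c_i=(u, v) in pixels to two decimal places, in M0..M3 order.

Intrinsics K: fx=630.4, fy=719.8, cx=311.8, cy=230.3
Marker side s = 0.225 m; corners in marker frame (Z=0):
  M0 = (-0.1125, +0.1125, 0)
  M1 = (+0.1125, +0.1125, 0)
  M2 = (+0.1125, -0.1125, 0)
  M3 = (-0.1125, -0.1125, 0)
rvec = (-0.4762, -0.4023, 0.1816), |rvec| = θ = 0.64930 rad = 37.202°
Rodrigues: sinθ=0.60463, 1−cosθ=0.20349; R = I + sinθ·[k]× + (1−cosθ)·[k]×²:
    [+0.90596 -0.07664 -0.41636]
    [+0.26158 +0.87463 +0.40817]
    [+0.33288 -0.47870 +0.81243]
t = (-0.2287, 0.0478, 1.3386) m
M0: Pc = R·M0+t = (-0.33924, +0.11677, +1.24730); u = 630.4·(-0.33924)/1.24730 + 311.8 = 140.3425, v = 719.8·(+0.11677)/1.24730 + 230.3 = 297.6855
M1: Pc = R·M1+t = (-0.13540, +0.17562, +1.32220); u = 630.4·(-0.13540)/1.32220 + 311.8 = 247.2432, v = 719.8·(+0.17562)/1.32220 + 230.3 = 325.9086
M2: Pc = R·M2+t = (-0.11816, -0.02117, +1.42990); u = 630.4·(-0.11816)/1.42990 + 311.8 = 259.7080, v = 719.8·(-0.02117)/1.42990 + 230.3 = 219.6441
M3: Pc = R·M3+t = (-0.32200, -0.08002, +1.35500); u = 630.4·(-0.32200)/1.35500 + 311.8 = 161.9937, v = 719.8·(-0.08002)/1.35500 + 230.3 = 187.7907

c0=(140.34, 297.69) c1=(247.24, 325.91) c2=(259.71, 219.64) c3=(161.99, 187.79)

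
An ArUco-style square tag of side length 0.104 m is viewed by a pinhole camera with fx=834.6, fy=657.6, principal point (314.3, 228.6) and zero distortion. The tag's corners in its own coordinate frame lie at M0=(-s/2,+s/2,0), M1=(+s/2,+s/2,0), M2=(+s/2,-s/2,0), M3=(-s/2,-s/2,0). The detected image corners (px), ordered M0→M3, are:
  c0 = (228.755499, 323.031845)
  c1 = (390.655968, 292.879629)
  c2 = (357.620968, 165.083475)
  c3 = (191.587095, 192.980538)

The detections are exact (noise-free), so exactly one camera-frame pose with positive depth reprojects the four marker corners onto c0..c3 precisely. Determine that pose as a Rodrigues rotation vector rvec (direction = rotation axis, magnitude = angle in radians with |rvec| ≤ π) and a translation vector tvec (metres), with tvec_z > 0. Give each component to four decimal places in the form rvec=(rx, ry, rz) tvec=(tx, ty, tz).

Intrinsics K: fx=834.6, fy=657.6, cx=314.3, cy=228.6
Marker side s = 0.104 m; corners in marker frame (Z=0):
  M0 = (-0.0520, +0.0520, 0)
  M1 = (+0.0520, +0.0520, 0)
  M2 = (+0.0520, -0.0520, 0)
  M3 = (-0.0520, -0.0520, 0)
Detected image corners:
  c0 = (228.755499, 323.031845) px
  c1 = (390.655968, 292.879629) px
  c2 = (357.620968, 165.083475) px
  c3 = (191.587095, 192.980538) px
Planar DLT: solve 8×8 A·h = b for H (H[2,2]=1):
  H  [+1638.49297 +394.82078 +293.24059]
  H  [-227.44654 +1287.47432 +243.99349]
  H  [+0.21252 +0.19690 +1.00000]
B = K⁻¹H; ‖b₁‖=1.941057, ‖b₂‖=1.941057; λ = 2/(‖b₁‖+‖b₂‖) = 0.515183, sign → tz>0 ⇒ λ=+0.515183
r₁ = λ·B[:,0] = (+0.97018,-0.21625,+0.10949); r₂ = λ·B[:,1] = (+0.20552,+0.97338,+0.10144)
r₃ = r₁×r₂ = (-0.12851,-0.07591,+0.98880); SVD([r₁ r₂ r₃]) → R = UVᵀ:
  R  [+0.97018 +0.20552 -0.12851]
  R  [-0.21625 +0.97338 -0.07591]
  R  [+0.10949 +0.10144 +0.98880]
t = (-0.01300, +0.01206, +0.51518) m
tr R = 2.932361; θ = arccos((tr R − 1)/2) = 0.260813 rad = 14.943°
axis k = ((R−Rᵀ)₃₂, (R−Rᵀ)₁₃, (R−Rᵀ)₂₁) / (2 sinθ) = (+0.343877, -0.461472, -0.817797)
rvec = θ·k = (+0.089688, -0.120358, -0.213292)

rvec=(0.0897, -0.1204, -0.2133) tvec=(-0.0130, 0.0121, 0.5152)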